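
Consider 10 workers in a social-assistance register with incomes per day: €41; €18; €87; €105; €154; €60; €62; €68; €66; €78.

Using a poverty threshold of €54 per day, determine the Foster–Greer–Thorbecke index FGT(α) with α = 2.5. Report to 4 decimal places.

0.0391

Incomes under z: €18, €41 (q = 2 of N = 10).
Shortfall ratios: (54−18)/54 = 0.6667; (54−41)/54 = 0.2407.
Raised to α = 2.5: 0.36289; 0.02844.
Sum = 0.391324; FGT(2.5) = 0.391324 / 10 = 0.0391.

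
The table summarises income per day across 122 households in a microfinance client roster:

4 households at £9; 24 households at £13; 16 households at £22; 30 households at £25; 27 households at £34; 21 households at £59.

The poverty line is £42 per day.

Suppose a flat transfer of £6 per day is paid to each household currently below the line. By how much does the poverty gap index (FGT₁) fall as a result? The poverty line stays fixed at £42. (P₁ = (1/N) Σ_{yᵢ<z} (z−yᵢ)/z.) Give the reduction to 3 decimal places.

0.118

Before: below the line — 4×£9, 24×£13, 16×£22, 30×£25, 27×£34; poverty gap index (FGT₁) = 0.36573.
After the £6 transfer: below the line — 4×£15, 24×£19, 16×£28, 30×£31, 27×£40; poverty gap index (FGT₁) = 0.24746.
Reduction = 0.36573 − 0.24746 = 0.118.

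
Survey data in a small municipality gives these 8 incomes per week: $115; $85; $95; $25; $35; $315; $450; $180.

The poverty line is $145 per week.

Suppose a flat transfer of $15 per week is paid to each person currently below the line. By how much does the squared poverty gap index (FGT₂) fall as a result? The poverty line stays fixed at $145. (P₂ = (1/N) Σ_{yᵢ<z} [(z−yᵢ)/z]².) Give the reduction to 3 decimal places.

0.059

Before: below the line — $25, $35, $85, $95, $115; squared poverty gap index (FGT₂) = 0.19917.
After the $15 transfer: below the line — $40, $50, $100, $110, $130; squared poverty gap index (FGT₂) = 0.13986.
Reduction = 0.19917 − 0.13986 = 0.059.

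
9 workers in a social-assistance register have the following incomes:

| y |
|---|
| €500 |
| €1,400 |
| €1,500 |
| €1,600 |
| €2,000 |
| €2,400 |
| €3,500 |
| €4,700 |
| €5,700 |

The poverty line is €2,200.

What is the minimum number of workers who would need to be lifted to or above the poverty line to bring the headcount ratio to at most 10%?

5 of the 9 workers are poor, so H = 5/9 = 0.556.
A headcount ratio of at most 10% allows at most ⌊0.10 × 9⌋ = 0 poor workers.
So at least 5 − 0 = 5 must be lifted.

5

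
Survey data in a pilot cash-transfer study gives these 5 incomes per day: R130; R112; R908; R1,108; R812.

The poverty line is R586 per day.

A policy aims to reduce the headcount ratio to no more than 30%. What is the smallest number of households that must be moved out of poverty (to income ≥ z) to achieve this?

1

Currently q = 2 of N = 5 are below the line (H = 0.400).
A headcount ratio of at most 30% allows at most ⌊0.30 × 5⌋ = 1 poor households.
So at least 2 − 1 = 1 must be lifted.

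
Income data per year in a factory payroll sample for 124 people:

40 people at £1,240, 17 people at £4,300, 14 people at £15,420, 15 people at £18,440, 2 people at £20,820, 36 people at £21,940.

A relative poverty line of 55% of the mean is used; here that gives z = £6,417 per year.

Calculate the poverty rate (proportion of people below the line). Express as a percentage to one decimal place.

57 of the 124 people have income below £6,417.
H = 57/124 = 46.0%.

46.0%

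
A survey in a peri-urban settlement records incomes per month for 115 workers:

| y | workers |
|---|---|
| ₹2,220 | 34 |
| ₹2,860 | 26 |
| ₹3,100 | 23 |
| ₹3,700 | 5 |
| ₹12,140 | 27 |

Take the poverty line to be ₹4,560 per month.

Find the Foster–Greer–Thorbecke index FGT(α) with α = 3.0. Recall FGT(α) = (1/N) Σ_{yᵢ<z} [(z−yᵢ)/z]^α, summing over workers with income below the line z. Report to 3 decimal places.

Incomes under z: 34×₹2,220, 26×₹2,860, 23×₹3,100, 5×₹3,700 (q = 88 of N = 115).
Shortfall ratios: (4560−2220)/4560 = 0.5132 (×34); (4560−2860)/4560 = 0.3728 (×26); (4560−3100)/4560 = 0.3202 (×23); (4560−3700)/4560 = 0.1886 (×5).
Raised to α = 3.0: 0.13513 (×34); 0.05181 (×26); 0.03282 (×23); 0.00671 (×5).
Sum = 6.730058; FGT(3.0) = 6.730058 / 115 = 0.059.

0.059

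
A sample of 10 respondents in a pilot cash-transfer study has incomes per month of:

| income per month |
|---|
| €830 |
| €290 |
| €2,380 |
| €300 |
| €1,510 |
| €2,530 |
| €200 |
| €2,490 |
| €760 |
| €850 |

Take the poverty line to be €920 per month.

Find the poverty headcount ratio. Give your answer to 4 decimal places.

0.6000

6 of the 10 respondents have income below €920.
H = 6/10 = 0.6000.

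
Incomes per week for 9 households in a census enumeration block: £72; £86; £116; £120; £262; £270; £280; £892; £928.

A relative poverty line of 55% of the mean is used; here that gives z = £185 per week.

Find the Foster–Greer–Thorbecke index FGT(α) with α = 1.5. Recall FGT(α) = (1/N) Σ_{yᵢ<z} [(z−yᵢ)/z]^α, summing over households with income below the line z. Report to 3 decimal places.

Incomes under z: £72, £86, £116, £120 (q = 4 of N = 9).
Normalized shortfalls: (185−72)/185 = 0.6108; (185−86)/185 = 0.5351; (185−116)/185 = 0.3730; (185−120)/185 = 0.3514.
Raised to α = 1.5: 0.47738; 0.39147; 0.22778; 0.20826.
Sum = 1.304886; FGT(1.5) = 1.304886 / 9 = 0.145.

0.145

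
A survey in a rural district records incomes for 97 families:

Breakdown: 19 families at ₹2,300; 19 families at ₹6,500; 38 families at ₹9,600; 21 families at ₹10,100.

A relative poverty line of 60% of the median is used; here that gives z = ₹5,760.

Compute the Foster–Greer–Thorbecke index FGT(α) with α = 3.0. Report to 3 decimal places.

0.042

Below the line: 19×₹2,300 (q = 19 of N = 97).
Relative gaps: (5760−2300)/5760 = 0.6007 (×19).
Raised to α = 3.0: 0.21675 (×19).
Sum = 4.118266; FGT(3.0) = 4.118266 / 97 = 0.042.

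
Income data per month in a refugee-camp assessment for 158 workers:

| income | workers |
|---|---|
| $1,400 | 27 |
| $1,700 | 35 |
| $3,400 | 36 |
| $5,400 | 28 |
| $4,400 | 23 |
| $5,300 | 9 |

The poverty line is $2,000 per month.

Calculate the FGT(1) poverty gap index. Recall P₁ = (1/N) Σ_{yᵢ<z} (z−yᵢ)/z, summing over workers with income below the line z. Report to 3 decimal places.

0.084

Poor units: 27×$1,400, 35×$1,700 (q = 62 of N = 158).
Gap ratios (z−y)/z: (2000−1400)/2000 = 0.3000 (×27); (2000−1700)/2000 = 0.1500 (×35).
Sum of shortfalls = 13.350000; P₁ averages over all N: 13.350000 / 158 = 0.084.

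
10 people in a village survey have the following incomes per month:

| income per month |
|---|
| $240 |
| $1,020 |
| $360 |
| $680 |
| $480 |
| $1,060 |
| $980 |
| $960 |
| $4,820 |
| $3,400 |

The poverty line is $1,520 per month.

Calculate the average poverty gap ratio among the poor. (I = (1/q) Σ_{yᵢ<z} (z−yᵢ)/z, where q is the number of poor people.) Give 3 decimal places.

Incomes under z: $240, $360, $480, $680, $960, $980, $1,020, $1,060 (q = 8 of N = 10).
Shortfall ratios (z−y)/z: 0.8421, 0.7632, 0.6842, 0.5526, 0.3684, 0.3553, 0.3289, 0.3026; sum = 4.197368.
I averages over the q = 8 poor units only: 4.197368 / 8 = 0.525.

0.525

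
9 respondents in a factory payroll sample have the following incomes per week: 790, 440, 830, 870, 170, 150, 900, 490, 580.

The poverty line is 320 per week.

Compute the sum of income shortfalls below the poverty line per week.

320

Incomes under z: 150, 170 (q = 2 of N = 9).
Individual gaps: 320−150 = 170; 320−170 = 150.
Aggregate gap = 320.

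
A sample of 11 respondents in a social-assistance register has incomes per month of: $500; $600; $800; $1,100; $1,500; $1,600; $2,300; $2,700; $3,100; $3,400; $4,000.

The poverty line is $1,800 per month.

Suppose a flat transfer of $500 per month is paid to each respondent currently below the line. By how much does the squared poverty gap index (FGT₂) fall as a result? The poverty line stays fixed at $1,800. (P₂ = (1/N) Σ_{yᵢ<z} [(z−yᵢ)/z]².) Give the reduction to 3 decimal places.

Before: below the line — $500, $600, $800, $1,100, $1,500, $1,600; squared poverty gap index (FGT₂) = 0.13328.
After the $500 transfer: below the line — $1,000, $1,100, $1,300, $1,600; squared poverty gap index (FGT₂) = 0.03984.
Reduction = 0.13328 − 0.03984 = 0.093.

0.093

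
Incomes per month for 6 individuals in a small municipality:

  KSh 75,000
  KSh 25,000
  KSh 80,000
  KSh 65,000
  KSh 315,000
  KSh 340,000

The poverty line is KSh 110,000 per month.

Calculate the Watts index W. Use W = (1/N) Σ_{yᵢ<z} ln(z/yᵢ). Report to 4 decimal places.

Below z: KSh 25,000, KSh 65,000, KSh 75,000, KSh 80,000 (q = 4 of N = 6).
ln(z/y) terms: ln(110000/25000) = 1.4816; ln(110000/65000) = 0.5261; ln(110000/75000) = 0.3830; ln(110000/80000) = 0.3185.
W = 2.709144 / 6 = 0.4515.

0.4515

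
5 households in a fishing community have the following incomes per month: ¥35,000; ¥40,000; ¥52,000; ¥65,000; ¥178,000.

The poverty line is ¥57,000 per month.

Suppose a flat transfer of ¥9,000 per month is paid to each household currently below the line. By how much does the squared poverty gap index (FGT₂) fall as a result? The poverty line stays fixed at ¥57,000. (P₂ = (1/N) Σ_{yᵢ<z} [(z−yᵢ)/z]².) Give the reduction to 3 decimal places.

0.035

Before: below the line — ¥35,000, ¥40,000, ¥52,000; squared poverty gap index (FGT₂) = 0.04912.
After the ¥9,000 transfer: below the line — ¥44,000, ¥49,000; squared poverty gap index (FGT₂) = 0.01434.
Reduction = 0.04912 − 0.01434 = 0.035.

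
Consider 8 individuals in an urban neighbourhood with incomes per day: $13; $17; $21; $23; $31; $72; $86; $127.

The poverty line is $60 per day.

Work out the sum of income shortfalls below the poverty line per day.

Below the line: $13, $17, $21, $23, $31 (q = 5 of N = 8).
Individual gaps: 60−13 = 47; 60−17 = 43; 60−21 = 39; 60−23 = 37; 60−31 = 29.
Aggregate gap = $195.

$195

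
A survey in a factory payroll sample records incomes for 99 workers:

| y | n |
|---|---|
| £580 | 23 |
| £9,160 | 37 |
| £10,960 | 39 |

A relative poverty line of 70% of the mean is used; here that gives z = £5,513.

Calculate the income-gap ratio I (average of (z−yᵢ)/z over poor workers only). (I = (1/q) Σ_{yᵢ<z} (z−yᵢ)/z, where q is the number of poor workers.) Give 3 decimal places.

0.895

Incomes under z: 23×£580 (q = 23 of N = 99).
Relative gaps: 0.8948 (×23); sum = 20.580265.
I averages over the q = 23 poor units only: 20.580265 / 23 = 0.895.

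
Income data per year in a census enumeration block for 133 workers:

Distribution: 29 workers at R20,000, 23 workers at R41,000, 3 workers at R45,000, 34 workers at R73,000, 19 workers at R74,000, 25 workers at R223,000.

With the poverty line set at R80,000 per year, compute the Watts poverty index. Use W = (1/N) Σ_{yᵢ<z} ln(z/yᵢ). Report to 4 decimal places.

0.4654

Poor units: 29×R20,000, 23×R41,000, 3×R45,000, 34×R73,000, 19×R74,000 (q = 108 of N = 133).
Log gaps: ln(80000/20000) = 1.3863 (×29); ln(80000/41000) = 0.6685 (×23); ln(80000/45000) = 0.5754 (×3); ln(80000/73000) = 0.0916 (×34); ln(80000/74000) = 0.0780 (×19).
W = 61.897638 / 133 = 0.4654.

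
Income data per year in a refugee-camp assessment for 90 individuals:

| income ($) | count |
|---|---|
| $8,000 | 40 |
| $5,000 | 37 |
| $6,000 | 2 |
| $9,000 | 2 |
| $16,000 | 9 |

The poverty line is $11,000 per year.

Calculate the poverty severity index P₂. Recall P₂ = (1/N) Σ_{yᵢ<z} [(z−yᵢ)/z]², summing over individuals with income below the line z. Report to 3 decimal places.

0.161

Below the line: 37×$5,000, 2×$6,000, 40×$8,000, 2×$9,000 (q = 81 of N = 90).
Normalized shortfalls: (11000−5000)/11000 = 0.5455 (×37); (11000−6000)/11000 = 0.4545 (×2); (11000−8000)/11000 = 0.2727 (×40); (11000−9000)/11000 = 0.1818 (×2).
Squared: 0.2975 (×37); 0.2066 (×2); 0.0744 (×40); 0.0331 (×2).
Sum = 14.462810; P₂ = 14.462810 / 90 = 0.161.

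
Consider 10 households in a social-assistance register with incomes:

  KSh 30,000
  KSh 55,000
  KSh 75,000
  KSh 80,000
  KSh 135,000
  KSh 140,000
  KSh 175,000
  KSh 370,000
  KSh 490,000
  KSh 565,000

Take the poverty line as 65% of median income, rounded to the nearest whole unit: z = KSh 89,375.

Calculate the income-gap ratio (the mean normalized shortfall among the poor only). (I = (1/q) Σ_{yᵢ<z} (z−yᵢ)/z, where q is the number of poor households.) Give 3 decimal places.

Below the line: KSh 30,000, KSh 55,000, KSh 75,000, KSh 80,000 (q = 4 of N = 10).
Shortfall ratios (z−y)/z: 0.6643, 0.3846, 0.1608, 0.1049; sum = 1.314685.
I averages over the q = 4 poor units only: 1.314685 / 4 = 0.329.

0.329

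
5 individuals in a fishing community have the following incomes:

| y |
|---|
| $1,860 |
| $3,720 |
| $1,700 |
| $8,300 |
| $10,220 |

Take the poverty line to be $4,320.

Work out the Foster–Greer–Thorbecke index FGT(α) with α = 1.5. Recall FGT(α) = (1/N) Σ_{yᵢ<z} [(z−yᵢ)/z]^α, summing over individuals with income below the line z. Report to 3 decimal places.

Below z: $1,700, $1,860, $3,720 (q = 3 of N = 5).
Normalized shortfalls: (4320−1700)/4320 = 0.6065; (4320−1860)/4320 = 0.5694; (4320−3720)/4320 = 0.1389.
Raised to α = 1.5: 0.47231; 0.42971; 0.05176.
Sum = 0.953781; FGT(1.5) = 0.953781 / 5 = 0.191.

0.191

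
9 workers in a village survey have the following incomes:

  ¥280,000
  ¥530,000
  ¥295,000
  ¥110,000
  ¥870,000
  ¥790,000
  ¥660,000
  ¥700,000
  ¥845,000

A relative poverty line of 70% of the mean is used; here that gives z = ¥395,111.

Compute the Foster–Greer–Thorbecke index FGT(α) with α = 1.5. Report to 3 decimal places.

0.100

Incomes under z: ¥110,000, ¥280,000, ¥295,000 (q = 3 of N = 9).
Relative gaps: (395111−110000)/395111 = 0.7216; (395111−280000)/395111 = 0.2913; (395111−295000)/395111 = 0.2534.
Raised to α = 1.5: 0.61297; 0.15725; 0.12754.
Sum = 0.897766; FGT(1.5) = 0.897766 / 9 = 0.100.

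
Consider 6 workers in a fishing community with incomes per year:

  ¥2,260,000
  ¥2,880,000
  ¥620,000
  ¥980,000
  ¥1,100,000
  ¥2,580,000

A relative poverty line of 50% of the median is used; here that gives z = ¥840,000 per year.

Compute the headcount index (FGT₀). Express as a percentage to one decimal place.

1 of the 6 workers have income below ¥840,000.
H = 1/6 = 16.7%.

16.7%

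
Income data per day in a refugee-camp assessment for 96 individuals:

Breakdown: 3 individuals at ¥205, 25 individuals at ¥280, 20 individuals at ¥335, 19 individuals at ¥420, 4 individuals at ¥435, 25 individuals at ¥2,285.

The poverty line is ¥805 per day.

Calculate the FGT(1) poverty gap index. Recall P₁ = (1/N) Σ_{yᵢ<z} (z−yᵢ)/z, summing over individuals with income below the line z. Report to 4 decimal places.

0.4286

Below z: 3×¥205, 25×¥280, 20×¥335, 19×¥420, 4×¥435 (q = 71 of N = 96).
Gap ratios (z−y)/z: (805−205)/805 = 0.7453 (×3); (805−280)/805 = 0.6522 (×25); (805−335)/805 = 0.5839 (×20); (805−420)/805 = 0.4783 (×19); (805−435)/805 = 0.4596 (×4).
Sum of shortfalls = 41.142857; P₁ averages over all N: 41.142857 / 96 = 0.4286.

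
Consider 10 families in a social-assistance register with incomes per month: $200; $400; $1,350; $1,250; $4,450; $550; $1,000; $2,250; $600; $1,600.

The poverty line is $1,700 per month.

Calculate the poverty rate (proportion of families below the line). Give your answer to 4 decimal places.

8 of the 10 families have income below $1,700.
H = 8/10 = 0.8000.

0.8000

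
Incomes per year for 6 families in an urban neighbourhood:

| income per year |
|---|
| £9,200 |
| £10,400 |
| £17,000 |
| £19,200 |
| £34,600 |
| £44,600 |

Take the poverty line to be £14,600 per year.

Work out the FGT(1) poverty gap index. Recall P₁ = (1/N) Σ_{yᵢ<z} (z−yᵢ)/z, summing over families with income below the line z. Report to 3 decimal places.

Incomes under z: £9,200, £10,400 (q = 2 of N = 6).
Relative gaps: (14600−9200)/14600 = 0.3699; (14600−10400)/14600 = 0.2877.
Sum of shortfalls = 0.657534; P₁ averages over all N: 0.657534 / 6 = 0.110.

0.110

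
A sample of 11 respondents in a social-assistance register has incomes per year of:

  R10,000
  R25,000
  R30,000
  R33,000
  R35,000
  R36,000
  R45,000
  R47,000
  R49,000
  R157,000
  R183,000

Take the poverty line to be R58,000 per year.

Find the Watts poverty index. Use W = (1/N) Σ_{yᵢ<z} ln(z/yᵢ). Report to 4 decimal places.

0.4943

Below z: R10,000, R25,000, R30,000, R33,000, R35,000, R36,000, R45,000, R47,000, R49,000 (q = 9 of N = 11).
Log shortfalls: ln(58000/10000) = 1.7579; ln(58000/25000) = 0.8416; ln(58000/30000) = 0.6592; ln(58000/33000) = 0.5639; ln(58000/35000) = 0.5051; ln(58000/36000) = 0.4769; ln(58000/45000) = 0.2538; ln(58000/47000) = 0.2103; ln(58000/49000) = 0.1686.
W = 5.437324 / 11 = 0.4943.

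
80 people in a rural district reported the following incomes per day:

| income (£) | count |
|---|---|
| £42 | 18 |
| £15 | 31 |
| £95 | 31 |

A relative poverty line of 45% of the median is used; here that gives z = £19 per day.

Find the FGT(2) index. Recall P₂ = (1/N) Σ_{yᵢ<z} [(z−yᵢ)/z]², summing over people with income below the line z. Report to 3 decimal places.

Poor units: 31×£15 (q = 31 of N = 80).
Normalized shortfalls: (19−15)/19 = 0.2105 (×31).
Squared: 0.0443 (×31).
Sum = 1.373961; P₂ = 1.373961 / 80 = 0.017.

0.017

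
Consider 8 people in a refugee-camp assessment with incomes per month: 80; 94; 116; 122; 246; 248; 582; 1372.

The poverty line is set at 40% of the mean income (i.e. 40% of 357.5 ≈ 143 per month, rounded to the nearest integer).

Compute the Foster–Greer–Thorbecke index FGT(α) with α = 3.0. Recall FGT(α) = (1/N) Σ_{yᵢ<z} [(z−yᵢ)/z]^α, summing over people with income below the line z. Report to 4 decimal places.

Below z: 80, 94, 116, 122 (q = 4 of N = 8).
Relative gaps: (143−80)/143 = 0.4406; (143−94)/143 = 0.3427; (143−116)/143 = 0.1888; (143−122)/143 = 0.1469.
Raised to α = 3.0: 0.08551; 0.04023; 0.00673; 0.00317.
Sum = 0.135640; FGT(3.0) = 0.135640 / 8 = 0.0170.

0.0170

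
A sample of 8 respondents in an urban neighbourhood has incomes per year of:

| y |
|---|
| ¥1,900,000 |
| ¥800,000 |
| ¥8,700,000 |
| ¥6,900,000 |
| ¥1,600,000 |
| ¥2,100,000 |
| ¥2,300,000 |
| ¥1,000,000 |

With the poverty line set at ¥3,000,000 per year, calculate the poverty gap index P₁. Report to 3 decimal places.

0.346

Incomes under z: ¥800,000, ¥1,000,000, ¥1,600,000, ¥1,900,000, ¥2,100,000, ¥2,300,000 (q = 6 of N = 8).
Normalized shortfalls: (3000000−800000)/3000000 = 0.7333; (3000000−1000000)/3000000 = 0.6667; (3000000−1600000)/3000000 = 0.4667; (3000000−1900000)/3000000 = 0.3667; (3000000−2100000)/3000000 = 0.3000; (3000000−2300000)/3000000 = 0.2333.
Sum of shortfalls = 2.766667; P₁ averages over all N: 2.766667 / 8 = 0.346.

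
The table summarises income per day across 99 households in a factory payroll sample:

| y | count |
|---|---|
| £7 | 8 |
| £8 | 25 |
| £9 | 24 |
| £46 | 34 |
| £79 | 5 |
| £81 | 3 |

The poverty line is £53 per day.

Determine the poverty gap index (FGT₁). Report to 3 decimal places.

0.531

Poor units: 8×£7, 25×£8, 24×£9, 34×£46 (q = 91 of N = 99).
Gap ratios (z−y)/z: (53−7)/53 = 0.8679 (×8); (53−8)/53 = 0.8491 (×25); (53−9)/53 = 0.8302 (×24); (53−46)/53 = 0.1321 (×34).
Σ = 52.584906. Dividing by the full population N = 99 gives P₁ = 0.531.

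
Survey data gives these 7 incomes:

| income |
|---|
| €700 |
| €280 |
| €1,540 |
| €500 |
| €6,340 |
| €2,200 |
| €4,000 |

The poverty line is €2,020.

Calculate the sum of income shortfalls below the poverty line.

Poor units: €280, €500, €700, €1,540 (q = 4 of N = 7).
Individual gaps: 2020−280 = 1740; 2020−500 = 1520; 2020−700 = 1320; 2020−1540 = 480.
Aggregate gap = €5,060.

€5,060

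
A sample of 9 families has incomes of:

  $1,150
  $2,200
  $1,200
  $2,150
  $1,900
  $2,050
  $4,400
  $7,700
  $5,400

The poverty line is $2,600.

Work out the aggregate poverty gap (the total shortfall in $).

Poor units: $1,150, $1,200, $1,900, $2,050, $2,150, $2,200 (q = 6 of N = 9).
Individual gaps: 2600−1150 = 1450; 2600−1200 = 1400; 2600−1900 = 700; 2600−2050 = 550; 2600−2150 = 450; 2600−2200 = 400.
Aggregate gap = $4,950.

$4,950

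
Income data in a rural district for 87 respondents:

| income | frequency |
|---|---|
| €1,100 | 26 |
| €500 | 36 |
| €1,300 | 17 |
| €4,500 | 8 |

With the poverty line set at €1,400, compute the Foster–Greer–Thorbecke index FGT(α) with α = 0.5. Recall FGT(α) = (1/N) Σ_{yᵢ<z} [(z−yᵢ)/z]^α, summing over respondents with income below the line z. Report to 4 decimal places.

Incomes under z: 36×€500, 26×€1,100, 17×€1,300 (q = 79 of N = 87).
Gap ratios (z−y)/z: (1400−500)/1400 = 0.6429 (×36); (1400−1100)/1400 = 0.2143 (×26); (1400−1300)/1400 = 0.0714 (×17).
Raised to α = 0.5: 0.80178 (×36); 0.46291 (×26); 0.26726 (×17).
Sum = 45.443317; FGT(0.5) = 45.443317 / 87 = 0.5223.

0.5223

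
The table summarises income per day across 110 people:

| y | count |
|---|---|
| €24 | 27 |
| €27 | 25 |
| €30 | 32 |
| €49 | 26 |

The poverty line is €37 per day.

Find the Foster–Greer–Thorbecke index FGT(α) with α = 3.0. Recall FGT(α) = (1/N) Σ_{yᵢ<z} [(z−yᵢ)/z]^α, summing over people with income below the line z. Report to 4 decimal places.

Below z: 27×€24, 25×€27, 32×€30 (q = 84 of N = 110).
Shortfall ratios: (37−24)/37 = 0.3514 (×27); (37−27)/37 = 0.2703 (×25); (37−30)/37 = 0.1892 (×32).
Raised to α = 3.0: 0.04337 (×27); 0.01974 (×25); 0.00677 (×32).
Sum = 1.881330; FGT(3.0) = 1.881330 / 110 = 0.0171.

0.0171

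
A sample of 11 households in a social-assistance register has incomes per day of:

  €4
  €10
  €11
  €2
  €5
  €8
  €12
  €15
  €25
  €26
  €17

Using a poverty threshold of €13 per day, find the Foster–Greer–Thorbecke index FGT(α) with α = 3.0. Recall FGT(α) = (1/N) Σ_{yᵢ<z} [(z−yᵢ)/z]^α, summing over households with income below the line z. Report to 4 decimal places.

0.1131

Poor units: €2, €4, €5, €8, €10, €11, €12 (q = 7 of N = 11).
Relative gaps: (13−2)/13 = 0.8462; (13−4)/13 = 0.6923; (13−5)/13 = 0.6154; (13−8)/13 = 0.3846; (13−10)/13 = 0.2308; (13−11)/13 = 0.1538; (13−12)/13 = 0.0769.
Raised to α = 3.0: 0.60583; 0.33182; 0.23305; 0.05690; 0.01229; 0.00364; 0.00046.
Sum = 1.243969; FGT(3.0) = 1.243969 / 11 = 0.1131.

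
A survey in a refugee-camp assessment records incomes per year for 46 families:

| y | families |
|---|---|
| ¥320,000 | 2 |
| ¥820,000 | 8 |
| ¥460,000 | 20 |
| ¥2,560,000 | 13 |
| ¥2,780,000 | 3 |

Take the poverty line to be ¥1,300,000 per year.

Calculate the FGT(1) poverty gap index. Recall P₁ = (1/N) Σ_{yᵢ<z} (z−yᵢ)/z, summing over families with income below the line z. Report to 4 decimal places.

0.3779

Poor units: 2×¥320,000, 20×¥460,000, 8×¥820,000 (q = 30 of N = 46).
Gap ratios (z−y)/z: (1300000−320000)/1300000 = 0.7538 (×2); (1300000−460000)/1300000 = 0.6462 (×20); (1300000−820000)/1300000 = 0.3692 (×8).
Σ = 17.384615. Dividing by the full population N = 46 gives P₁ = 0.3779.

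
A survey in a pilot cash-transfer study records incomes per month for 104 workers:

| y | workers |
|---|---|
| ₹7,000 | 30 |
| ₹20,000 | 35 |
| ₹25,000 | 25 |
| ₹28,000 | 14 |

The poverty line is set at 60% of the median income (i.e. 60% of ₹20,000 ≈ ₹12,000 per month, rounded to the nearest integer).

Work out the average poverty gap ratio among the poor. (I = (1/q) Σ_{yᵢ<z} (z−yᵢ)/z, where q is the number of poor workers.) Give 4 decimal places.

Below z: 30×₹7,000 (q = 30 of N = 104).
Relative gaps: 0.4167 (×30); sum = 12.500000.
I averages over the q = 30 poor units only: 12.500000 / 30 = 0.4167.

0.4167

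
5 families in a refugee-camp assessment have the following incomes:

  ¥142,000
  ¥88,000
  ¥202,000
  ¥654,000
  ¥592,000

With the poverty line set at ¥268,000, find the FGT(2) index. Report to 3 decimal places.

Below the line: ¥88,000, ¥142,000, ¥202,000 (q = 3 of N = 5).
Gap ratios (z−y)/z: (268000−88000)/268000 = 0.6716; (268000−142000)/268000 = 0.4701; (268000−202000)/268000 = 0.2463.
Squared: 0.4511; 0.2210; 0.0606.
Sum = 0.732791; P₂ = 0.732791 / 5 = 0.147.

0.147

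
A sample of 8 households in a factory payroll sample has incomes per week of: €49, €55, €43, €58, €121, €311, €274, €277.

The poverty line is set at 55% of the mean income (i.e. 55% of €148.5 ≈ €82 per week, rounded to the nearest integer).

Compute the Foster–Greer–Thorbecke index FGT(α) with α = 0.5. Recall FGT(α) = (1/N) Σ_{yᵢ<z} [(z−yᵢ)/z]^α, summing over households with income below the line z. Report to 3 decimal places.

Below z: €43, €49, €55, €58 (q = 4 of N = 8).
Relative gaps: (82−43)/82 = 0.4756; (82−49)/82 = 0.4024; (82−55)/82 = 0.3293; (82−58)/82 = 0.2927.
Raised to α = 0.5: 0.68964; 0.63438; 0.57382; 0.54100.
Sum = 2.438846; FGT(0.5) = 2.438846 / 8 = 0.305.

0.305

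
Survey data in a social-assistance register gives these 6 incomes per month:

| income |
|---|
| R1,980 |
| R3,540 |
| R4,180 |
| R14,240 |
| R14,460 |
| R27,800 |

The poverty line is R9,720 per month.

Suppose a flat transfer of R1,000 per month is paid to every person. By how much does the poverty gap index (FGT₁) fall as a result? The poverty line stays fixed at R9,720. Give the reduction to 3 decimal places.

Before: below the line — R1,980, R3,540, R4,180; poverty gap index (FGT₁) = 0.33368.
After the R1,000 transfer: below the line — R2,980, R4,540, R5,180; poverty gap index (FGT₁) = 0.28224.
Reduction = 0.33368 − 0.28224 = 0.051.

0.051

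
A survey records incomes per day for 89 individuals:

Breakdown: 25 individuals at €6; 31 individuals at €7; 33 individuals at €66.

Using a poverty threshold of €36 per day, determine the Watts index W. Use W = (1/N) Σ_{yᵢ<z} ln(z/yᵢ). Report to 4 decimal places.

1.0737

Incomes under z: 25×€6, 31×€7 (q = 56 of N = 89).
Log gaps: ln(36/6) = 1.7918 (×25); ln(36/7) = 1.6376 (×31).
W = 95.559859 / 89 = 1.0737.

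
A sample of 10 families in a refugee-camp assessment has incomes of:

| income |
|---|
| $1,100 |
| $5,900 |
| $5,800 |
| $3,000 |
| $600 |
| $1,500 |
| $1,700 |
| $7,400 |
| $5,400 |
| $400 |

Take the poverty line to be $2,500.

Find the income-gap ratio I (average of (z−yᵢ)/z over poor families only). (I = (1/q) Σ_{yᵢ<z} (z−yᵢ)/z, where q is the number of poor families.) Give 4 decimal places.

Poor units: $400, $600, $1,100, $1,500, $1,700 (q = 5 of N = 10).
Relative gaps: 0.8400, 0.7600, 0.5600, 0.4000, 0.3200; sum = 2.880000.
I averages over the q = 5 poor units only: 2.880000 / 5 = 0.5760.

0.5760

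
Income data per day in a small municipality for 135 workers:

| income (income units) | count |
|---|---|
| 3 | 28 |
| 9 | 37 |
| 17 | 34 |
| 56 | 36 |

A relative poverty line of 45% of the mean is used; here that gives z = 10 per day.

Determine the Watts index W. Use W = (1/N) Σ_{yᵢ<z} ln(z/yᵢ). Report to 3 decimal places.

0.279

Poor units: 28×3, 37×9 (q = 65 of N = 135).
Log shortfalls: ln(10/3) = 1.2040 (×28); ln(10/9) = 0.1054 (×37).
W = 37.609578 / 135 = 0.279.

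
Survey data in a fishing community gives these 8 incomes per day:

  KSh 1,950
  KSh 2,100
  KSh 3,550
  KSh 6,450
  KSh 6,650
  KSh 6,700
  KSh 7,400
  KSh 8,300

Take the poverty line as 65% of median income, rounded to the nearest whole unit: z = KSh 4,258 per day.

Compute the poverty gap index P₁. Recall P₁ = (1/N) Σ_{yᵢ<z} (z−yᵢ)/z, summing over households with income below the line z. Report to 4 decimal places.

Incomes under z: KSh 1,950, KSh 2,100, KSh 3,550 (q = 3 of N = 8).
Gap ratios (z−y)/z: (4258−1950)/4258 = 0.5420; (4258−2100)/4258 = 0.5068; (4258−3550)/4258 = 0.1663.
Sum of shortfalls = 1.215124; P₁ averages over all N: 1.215124 / 8 = 0.1519.

0.1519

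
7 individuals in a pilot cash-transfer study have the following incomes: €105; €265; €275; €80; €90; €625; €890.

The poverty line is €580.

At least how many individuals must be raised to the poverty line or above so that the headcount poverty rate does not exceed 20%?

4

5 of the 7 individuals are poor, so H = 5/7 = 0.714.
A headcount ratio of at most 20% allows at most ⌊0.20 × 7⌋ = 1 poor individuals.
So at least 5 − 1 = 4 must be lifted.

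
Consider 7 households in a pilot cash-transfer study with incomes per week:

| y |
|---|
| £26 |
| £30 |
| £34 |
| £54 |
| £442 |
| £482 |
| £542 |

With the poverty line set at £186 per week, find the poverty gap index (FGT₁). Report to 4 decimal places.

Poor units: £26, £30, £34, £54 (q = 4 of N = 7).
Relative gaps: (186−26)/186 = 0.8602; (186−30)/186 = 0.8387; (186−34)/186 = 0.8172; (186−54)/186 = 0.7097.
Sum of shortfalls = 3.225806; P₁ averages over all N: 3.225806 / 7 = 0.4608.

0.4608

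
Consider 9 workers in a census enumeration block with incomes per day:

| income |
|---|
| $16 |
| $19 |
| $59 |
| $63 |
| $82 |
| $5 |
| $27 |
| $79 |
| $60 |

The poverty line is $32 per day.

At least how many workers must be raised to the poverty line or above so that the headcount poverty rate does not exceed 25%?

4 of the 9 workers are poor, so H = 4/9 = 0.444.
A headcount ratio of at most 25% allows at most ⌊0.25 × 9⌋ = 2 poor workers.
So at least 4 − 2 = 2 must be lifted.

2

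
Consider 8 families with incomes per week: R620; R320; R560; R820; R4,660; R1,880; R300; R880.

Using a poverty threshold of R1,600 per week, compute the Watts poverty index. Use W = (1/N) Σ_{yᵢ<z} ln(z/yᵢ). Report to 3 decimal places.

Incomes under z: R300, R320, R560, R620, R820, R880 (q = 6 of N = 8).
Log gaps: ln(1600/300) = 1.6740; ln(1600/320) = 1.6094; ln(1600/560) = 1.0498; ln(1600/620) = 0.9480; ln(1600/820) = 0.6685; ln(1600/880) = 0.5978.
W = 6.547567 / 8 = 0.818.

0.818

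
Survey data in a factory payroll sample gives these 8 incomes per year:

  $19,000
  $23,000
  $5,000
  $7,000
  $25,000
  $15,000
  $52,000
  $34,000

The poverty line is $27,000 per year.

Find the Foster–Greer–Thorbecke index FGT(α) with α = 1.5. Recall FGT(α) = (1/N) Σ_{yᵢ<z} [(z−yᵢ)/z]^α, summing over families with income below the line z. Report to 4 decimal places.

0.2385

Poor units: $5,000, $7,000, $15,000, $19,000, $23,000, $25,000 (q = 6 of N = 8).
Gap ratios (z−y)/z: (27000−5000)/27000 = 0.8148; (27000−7000)/27000 = 0.7407; (27000−15000)/27000 = 0.4444; (27000−19000)/27000 = 0.2963; (27000−23000)/27000 = 0.1481; (27000−25000)/27000 = 0.0741.
Raised to α = 1.5: 0.73551; 0.63753; 0.29630; 0.16128; 0.05702; 0.02016.
Sum = 1.907800; FGT(1.5) = 1.907800 / 8 = 0.2385.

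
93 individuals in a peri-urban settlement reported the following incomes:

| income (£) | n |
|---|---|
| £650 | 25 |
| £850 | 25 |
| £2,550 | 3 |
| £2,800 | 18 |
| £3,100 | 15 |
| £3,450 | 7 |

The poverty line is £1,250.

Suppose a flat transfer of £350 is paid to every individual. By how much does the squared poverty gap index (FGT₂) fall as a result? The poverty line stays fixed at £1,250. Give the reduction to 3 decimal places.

0.078

Before: below the line — 25×£650, 25×£850; squared poverty gap index (FGT₂) = 0.08946.
After the £350 transfer: below the line — 25×£1,000, 25×£1,200; squared poverty gap index (FGT₂) = 0.01118.
Reduction = 0.08946 − 0.01118 = 0.078.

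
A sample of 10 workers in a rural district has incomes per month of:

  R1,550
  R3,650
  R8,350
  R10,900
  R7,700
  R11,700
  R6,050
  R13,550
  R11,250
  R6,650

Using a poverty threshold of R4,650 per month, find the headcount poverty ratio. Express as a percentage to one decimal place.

2 of the 10 workers have income below R4,650.
H = 2/10 = 20.0%.

20.0%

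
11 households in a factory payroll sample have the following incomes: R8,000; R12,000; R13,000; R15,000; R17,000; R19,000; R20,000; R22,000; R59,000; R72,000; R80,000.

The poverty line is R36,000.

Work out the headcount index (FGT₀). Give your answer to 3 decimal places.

0.727

8 of the 11 households have income below R36,000.
H = 8/11 = 0.727.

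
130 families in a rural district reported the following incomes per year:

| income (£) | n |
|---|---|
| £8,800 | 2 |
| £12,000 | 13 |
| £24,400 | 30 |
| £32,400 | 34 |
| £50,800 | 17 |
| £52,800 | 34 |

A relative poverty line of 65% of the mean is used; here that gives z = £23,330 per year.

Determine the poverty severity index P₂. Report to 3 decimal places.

Below the line: 2×£8,800, 13×£12,000 (q = 15 of N = 130).
Normalized shortfalls: (23330−8800)/23330 = 0.6228 (×2); (23330−12000)/23330 = 0.4856 (×13).
Squared: 0.3879 (×2); 0.2358 (×13).
Sum = 3.841779; P₂ = 3.841779 / 130 = 0.030.

0.030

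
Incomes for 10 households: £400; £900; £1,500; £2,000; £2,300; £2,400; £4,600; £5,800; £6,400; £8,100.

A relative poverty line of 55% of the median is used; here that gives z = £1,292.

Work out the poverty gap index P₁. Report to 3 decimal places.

Below z: £400, £900 (q = 2 of N = 10).
Relative gaps: (1292−400)/1292 = 0.6904; (1292−900)/1292 = 0.3034.
Σ = 0.993808. Dividing by the full population N = 10 gives P₁ = 0.099.

0.099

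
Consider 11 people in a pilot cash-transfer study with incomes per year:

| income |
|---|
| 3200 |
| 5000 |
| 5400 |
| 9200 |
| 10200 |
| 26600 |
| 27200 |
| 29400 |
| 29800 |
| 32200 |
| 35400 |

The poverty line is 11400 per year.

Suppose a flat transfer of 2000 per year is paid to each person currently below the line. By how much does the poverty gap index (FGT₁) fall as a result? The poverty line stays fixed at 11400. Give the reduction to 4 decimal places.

0.0734

Before: below the line — 3200, 5000, 5400, 9200, 10200; poverty gap index (FGT₁) = 0.191388.
After the 2000 transfer: below the line — 5200, 7000, 7400, 11200; poverty gap index (FGT₁) = 0.118022.
Reduction = 0.191388 − 0.118022 = 0.0734.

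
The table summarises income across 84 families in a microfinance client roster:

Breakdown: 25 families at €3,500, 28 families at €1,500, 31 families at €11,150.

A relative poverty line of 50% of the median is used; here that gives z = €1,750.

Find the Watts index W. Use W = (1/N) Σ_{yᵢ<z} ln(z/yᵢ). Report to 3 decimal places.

0.051

Below z: 28×€1,500 (q = 28 of N = 84).
ln(z/y) terms: ln(1750/1500) = 0.1542 (×28).
W = 4.316219 / 84 = 0.051.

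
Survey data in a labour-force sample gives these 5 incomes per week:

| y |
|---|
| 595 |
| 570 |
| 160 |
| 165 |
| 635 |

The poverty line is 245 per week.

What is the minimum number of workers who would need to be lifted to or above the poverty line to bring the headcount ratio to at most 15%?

Currently q = 2 of N = 5 are below the line (H = 0.400).
A headcount ratio of at most 15% allows at most ⌊0.15 × 5⌋ = 0 poor workers.
So at least 2 − 0 = 2 must be lifted.

2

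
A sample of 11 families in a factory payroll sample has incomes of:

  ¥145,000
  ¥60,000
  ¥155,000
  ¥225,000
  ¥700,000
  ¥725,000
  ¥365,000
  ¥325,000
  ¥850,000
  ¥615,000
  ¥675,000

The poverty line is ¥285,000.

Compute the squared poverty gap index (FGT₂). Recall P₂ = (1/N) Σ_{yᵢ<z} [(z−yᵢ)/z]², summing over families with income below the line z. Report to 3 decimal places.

0.102

Incomes under z: ¥60,000, ¥145,000, ¥155,000, ¥225,000 (q = 4 of N = 11).
Relative gaps: (285000−60000)/285000 = 0.7895; (285000−145000)/285000 = 0.4912; (285000−155000)/285000 = 0.4561; (285000−225000)/285000 = 0.2105.
Squared: 0.6233; 0.2413; 0.2081; 0.0443.
Sum = 1.116959; P₂ = 1.116959 / 11 = 0.102.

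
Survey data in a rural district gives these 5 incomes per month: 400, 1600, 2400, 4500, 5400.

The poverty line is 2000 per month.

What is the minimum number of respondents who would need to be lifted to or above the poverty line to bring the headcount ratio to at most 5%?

2

Currently q = 2 of N = 5 are below the line (H = 0.400).
A headcount ratio of at most 5% allows at most ⌊0.05 × 5⌋ = 0 poor respondents.
So at least 2 − 0 = 2 must be lifted.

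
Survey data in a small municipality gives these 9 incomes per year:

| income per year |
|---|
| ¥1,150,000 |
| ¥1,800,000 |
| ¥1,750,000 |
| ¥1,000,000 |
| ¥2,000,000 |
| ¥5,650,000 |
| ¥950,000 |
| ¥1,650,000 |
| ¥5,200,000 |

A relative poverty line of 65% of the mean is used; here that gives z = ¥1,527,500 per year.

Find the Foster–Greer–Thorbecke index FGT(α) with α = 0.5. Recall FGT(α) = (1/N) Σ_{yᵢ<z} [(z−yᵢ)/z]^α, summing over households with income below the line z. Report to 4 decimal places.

0.1889

Below z: ¥950,000, ¥1,000,000, ¥1,150,000 (q = 3 of N = 9).
Relative gaps: (1527500−950000)/1527500 = 0.3781; (1527500−1000000)/1527500 = 0.3453; (1527500−1150000)/1527500 = 0.2471.
Raised to α = 0.5: 0.61487; 0.58765; 0.49713.
Sum = 1.699653; FGT(0.5) = 1.699653 / 9 = 0.1889.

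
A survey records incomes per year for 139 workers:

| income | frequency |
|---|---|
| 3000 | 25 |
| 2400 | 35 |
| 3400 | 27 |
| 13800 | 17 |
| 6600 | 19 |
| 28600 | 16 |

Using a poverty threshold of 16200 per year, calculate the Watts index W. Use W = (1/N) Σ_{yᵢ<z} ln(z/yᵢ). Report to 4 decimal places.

1.2297

Below the line: 35×2400, 25×3000, 27×3400, 19×6600, 17×13800 (q = 123 of N = 139).
Log shortfalls: ln(16200/2400) = 1.9095 (×35); ln(16200/3000) = 1.6864 (×25); ln(16200/3400) = 1.5612 (×27); ln(16200/6600) = 0.8979 (×19); ln(16200/13800) = 0.1603 (×17).
W = 170.934044 / 139 = 1.2297.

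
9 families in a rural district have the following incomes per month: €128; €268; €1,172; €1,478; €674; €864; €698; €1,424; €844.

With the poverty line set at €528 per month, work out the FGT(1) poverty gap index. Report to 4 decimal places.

0.1389

Below the line: €128, €268 (q = 2 of N = 9).
Gap ratios (z−y)/z: (528−128)/528 = 0.7576; (528−268)/528 = 0.4924.
Σ = 1.250000. Dividing by the full population N = 9 gives P₁ = 0.1389.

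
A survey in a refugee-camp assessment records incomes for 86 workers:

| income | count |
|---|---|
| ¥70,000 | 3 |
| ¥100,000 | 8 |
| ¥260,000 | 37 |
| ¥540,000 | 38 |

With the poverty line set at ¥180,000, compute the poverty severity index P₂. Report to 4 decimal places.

Poor units: 3×¥70,000, 8×¥100,000 (q = 11 of N = 86).
Normalized shortfalls: (180000−70000)/180000 = 0.6111 (×3); (180000−100000)/180000 = 0.4444 (×8).
Squared: 0.3735 (×3); 0.1975 (×8).
Sum = 2.700617; P₂ = 2.700617 / 86 = 0.0314.

0.0314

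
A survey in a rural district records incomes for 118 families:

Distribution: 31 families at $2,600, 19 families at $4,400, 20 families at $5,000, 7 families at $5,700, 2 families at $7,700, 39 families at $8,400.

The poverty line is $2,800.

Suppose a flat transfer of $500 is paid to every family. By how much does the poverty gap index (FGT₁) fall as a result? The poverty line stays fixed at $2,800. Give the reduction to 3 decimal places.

Before: below the line — 31×$2,600; poverty gap index (FGT₁) = 0.01877.
After the $500 transfer: below the line — none; poverty gap index (FGT₁) = 0.00000.
Reduction = 0.01877 − 0.00000 = 0.019.

0.019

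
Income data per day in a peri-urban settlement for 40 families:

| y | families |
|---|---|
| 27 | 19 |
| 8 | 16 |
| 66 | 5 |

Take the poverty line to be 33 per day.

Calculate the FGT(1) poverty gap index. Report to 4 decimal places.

Poor units: 16×8, 19×27 (q = 35 of N = 40).
Shortfall ratios: (33−8)/33 = 0.7576 (×16); (33−27)/33 = 0.1818 (×19).
Σ = 15.575758. Dividing by the full population N = 40 gives P₁ = 0.3894.

0.3894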